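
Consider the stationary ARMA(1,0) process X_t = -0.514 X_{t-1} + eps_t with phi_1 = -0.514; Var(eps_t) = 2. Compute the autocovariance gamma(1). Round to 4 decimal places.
\gamma(1) = -1.3971

Multiply the model equation by X_{t-k} and take expectations. With theta_0 = psi_0 = 1 and psi_j the MA(infinity) weights, this gives
  gamma(k) - sum_i phi_i gamma(k-i) = c_k,
  c_k = sigma^2 * sum_{j=k..q} theta_j psi_{j-k}   (c_k = 0 for k > q),
using gamma(-m) = gamma(m).
Pure AR (q = 0): c_0 = sigma^2 = 2, c_k = 0 for k >= 1.
Equations for k = 0 and k = 1 (AR order 1):
  gamma(0) = phi_1 gamma(1) + c_0
  gamma(1) = phi_1 gamma(0) + c_1
Substituting the second into the first: gamma(0) (1 - phi_1^2) = c_0 + phi_1 c_1, so
  gamma(0) = c_0 / (1 - phi_1^2) = 2 / (1 - (-0.514)^2) = 2 / 0.735804 = 2.718115.
  gamma(1) = phi_1 gamma(0) = (-0.514)(2.718115) = -1.397111.
Therefore gamma(1) = -1.3971 (to 4 decimal places).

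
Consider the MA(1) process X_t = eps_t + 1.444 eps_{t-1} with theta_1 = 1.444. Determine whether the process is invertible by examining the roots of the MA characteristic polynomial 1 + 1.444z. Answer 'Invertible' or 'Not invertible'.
\text{Not invertible}

The MA(q) characteristic polynomial is P(z) = 1 + 1.444z.
Invertibility requires all roots to lie outside the unit circle, i.e. |z| > 1 for every root.
This is linear in z: 1 + (1.444) z = 0  =>  z = -1/(1.444) = -0.692521,  |z| = 0.692521.
Moduli of all roots: 0.6925.
All moduli strictly greater than 1? No.
Verdict: Not invertible.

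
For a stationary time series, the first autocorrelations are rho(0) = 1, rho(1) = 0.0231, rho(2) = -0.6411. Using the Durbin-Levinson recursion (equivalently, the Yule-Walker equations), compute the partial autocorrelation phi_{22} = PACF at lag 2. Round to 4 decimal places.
\phi_{22} = -0.6420

The PACF at lag k is phi_{kk}, the last component of the solution
to the Yule-Walker system G_k phi = r_k where
  (G_k)_{ij} = rho(|i - j|), (r_k)_i = rho(i), i,j = 1..k.
Equivalently, Durbin-Levinson gives phi_{kk} iteratively:
  phi_{11} = rho(1)
  phi_{kk} = [rho(k) - sum_{j=1..k-1} phi_{k-1,j} rho(k-j)]
            / [1 - sum_{j=1..k-1} phi_{k-1,j} rho(j)],
  phi_{k,j} = phi_{k-1,j} - phi_{kk} phi_{k-1,k-j},  j = 1..k-1.
Step k = 1:
  phi_11 = rho(1) = 0.0231.
Step k = 2:
  phi_22 = [rho(2) - phi_11 rho(1)] / [1 - phi_11 rho(1)] = [-0.6411 - (0.0231)(0.0231)] / [1 - (0.0231)(0.0231)]
         = -0.64163361 / 0.99946639 = -0.642.
Therefore phi_{22} = -0.6420.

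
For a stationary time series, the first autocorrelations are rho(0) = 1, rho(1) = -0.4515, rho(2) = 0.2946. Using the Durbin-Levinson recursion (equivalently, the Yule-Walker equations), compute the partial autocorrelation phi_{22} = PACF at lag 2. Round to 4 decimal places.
\phi_{22} = 0.1140

The PACF at lag k is phi_{kk}, the last component of the solution
to the Yule-Walker system G_k phi = r_k where
  (G_k)_{ij} = rho(|i - j|), (r_k)_i = rho(i), i,j = 1..k.
Equivalently, Durbin-Levinson gives phi_{kk} iteratively:
  phi_{11} = rho(1)
  phi_{kk} = [rho(k) - sum_{j=1..k-1} phi_{k-1,j} rho(k-j)]
            / [1 - sum_{j=1..k-1} phi_{k-1,j} rho(j)],
  phi_{k,j} = phi_{k-1,j} - phi_{kk} phi_{k-1,k-j},  j = 1..k-1.
Step k = 1:
  phi_11 = rho(1) = -0.4515.
Step k = 2:
  phi_22 = [rho(2) - phi_11 rho(1)] / [1 - phi_11 rho(1)] = [0.2946 - (-0.4515)(-0.4515)] / [1 - (-0.4515)(-0.4515)]
         = 0.09074775 / 0.79614775 = 0.114.
Therefore phi_{22} = 0.1140.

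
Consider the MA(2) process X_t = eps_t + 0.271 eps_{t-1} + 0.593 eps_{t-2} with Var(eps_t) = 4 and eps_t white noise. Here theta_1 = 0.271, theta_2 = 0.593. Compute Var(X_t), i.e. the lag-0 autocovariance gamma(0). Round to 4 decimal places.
\gamma(0) = 5.7004

For an MA(q) process X_t = eps_t + sum_i theta_i eps_{t-i} with
Var(eps_t) = sigma^2, the variance is
  gamma(0) = sigma^2 * (1 + sum_i theta_i^2).
  sum_i theta_i^2 = (0.271)^2 + (0.593)^2 = 0.073441 + 0.351649 = 0.42509.
  gamma(0) = 4 * (1 + 0.42509) = 4 * 1.42509 = 5.70036, which rounds to 5.7004.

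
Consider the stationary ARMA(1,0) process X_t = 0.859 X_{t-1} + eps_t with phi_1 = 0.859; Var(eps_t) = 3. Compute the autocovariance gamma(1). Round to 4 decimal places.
\gamma(1) = 9.8314

Multiply the model equation by X_{t-k} and take expectations. With theta_0 = psi_0 = 1 and psi_j the MA(infinity) weights, this gives
  gamma(k) - sum_i phi_i gamma(k-i) = c_k,
  c_k = sigma^2 * sum_{j=k..q} theta_j psi_{j-k}   (c_k = 0 for k > q),
using gamma(-m) = gamma(m).
Pure AR (q = 0): c_0 = sigma^2 = 3, c_k = 0 for k >= 1.
Equations for k = 0 and k = 1 (AR order 1):
  gamma(0) = phi_1 gamma(1) + c_0
  gamma(1) = phi_1 gamma(0) + c_1
Substituting the second into the first: gamma(0) (1 - phi_1^2) = c_0 + phi_1 c_1, so
  gamma(0) = c_0 / (1 - phi_1^2) = 3 / (1 - (0.859)^2) = 3 / 0.262119 = 11.445183.
  gamma(1) = phi_1 gamma(0) = (0.859)(11.445183) = 9.831412.
Therefore gamma(1) = 9.8314 (to 4 decimal places).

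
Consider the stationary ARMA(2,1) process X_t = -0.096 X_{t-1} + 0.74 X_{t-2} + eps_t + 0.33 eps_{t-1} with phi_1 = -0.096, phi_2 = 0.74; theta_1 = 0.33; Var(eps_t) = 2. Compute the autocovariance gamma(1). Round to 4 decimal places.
\gamma(1) = 0.9032

Multiply the model equation by X_{t-k} and take expectations. With theta_0 = psi_0 = 1 and psi_j the MA(infinity) weights, this gives
  gamma(k) - sum_i phi_i gamma(k-i) = c_k,
  c_k = sigma^2 * sum_{j=k..q} theta_j psi_{j-k}   (c_k = 0 for k > q),
using gamma(-m) = gamma(m).
psi-weights needed (psi_j = theta_j + sum_i phi_i psi_{j-i}):
  psi_1 = theta_1 + phi_1 = 0.33 + (-0.096) = 0.234
Right-hand sides:
  c_0 = sigma^2 (1 + theta_1 psi_1) = 2 * (1 + (0.33)(0.234)) = 2 * 1.07722 = 2.15444
  c_1 = sigma^2 theta_1 = 2 * (0.33) = 0.66
  c_2 = 0
Equations for k = 0, 1, 2 (AR order 2, c_2 = 0):
  (E0) gamma(0) = phi_1 gamma(1) + phi_2 gamma(2) + c_0
  (E1) gamma(1) = phi_1 gamma(0) + phi_2 gamma(1) + c_1
  (E2) gamma(2) = phi_1 gamma(1) + phi_2 gamma(0)
From (E1): gamma(1) = A gamma(0) + B with
  A = phi_1 / (1 - phi_2) = -0.096 / 0.26 = -0.369231,   B = c_1 / (1 - phi_2) = 0.66 / 0.26 = 2.538462.
Insert (E2) into (E0): gamma(0) (1 - phi_2^2) = phi_1 (1 + phi_2) gamma(1) + c_0.
  phi_1 (1 + phi_2) = (-0.096)(1.74) = -0.16704,   1 - phi_2^2 = 0.4524.
Replace gamma(1) by A gamma(0) + B and collect gamma(0):
  gamma(0) [0.4524 - (-0.16704)(-0.369231)] = (-0.16704)(2.538462) + 2.15444
  gamma(0) * 0.390724 = 1.730415
  gamma(0) = 1.730415 / 0.390724 = 4.428744.
  gamma(1) = A gamma(0) + B = (-0.369231)(4.428744) + (2.538462) = 0.903233.
Therefore gamma(1) = 0.9032 (to 4 decimal places).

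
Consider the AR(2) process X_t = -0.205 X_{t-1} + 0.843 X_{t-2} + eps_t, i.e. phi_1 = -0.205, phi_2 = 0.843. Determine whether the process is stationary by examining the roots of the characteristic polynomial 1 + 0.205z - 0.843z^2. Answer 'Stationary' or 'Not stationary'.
\text{Not stationary}

The AR(p) characteristic polynomial is P(z) = 1 + 0.205z - 0.843z^2.
Stationarity requires all roots to lie outside the unit circle, i.e. |z| > 1 for every root.
Set 1 + (0.205) z + (-0.843) z^2 = 0, i.e. a z^2 + b z + c = 0 with a = -0.843, b = 0.205, c = 1.
Discriminant D = b^2 - 4ac = (0.205)^2 - 4*(-0.843)*1 = 0.042025 - (-3.372) = 3.414025.
D >= 0, so the roots are real: z = (-b +/- sqrt(D)) / (2a) = (-0.205 +/- 1.847708) / (-1.686).
  z_1 = (-0.205 + 1.847708) / (-1.686) = -0.9743,   |z_1| = 0.9743.
  z_2 = (-0.205 - 1.847708) / (-1.686) = 1.2175,   |z_2| = 1.2175.
Moduli of all roots: 0.9743, 1.2175.
All moduli strictly greater than 1? No.
Verdict: Not stationary.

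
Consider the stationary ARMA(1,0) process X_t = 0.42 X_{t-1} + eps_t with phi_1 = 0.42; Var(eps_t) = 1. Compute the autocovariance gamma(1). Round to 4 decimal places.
\gamma(1) = 0.5100

Multiply the model equation by X_{t-k} and take expectations. With theta_0 = psi_0 = 1 and psi_j the MA(infinity) weights, this gives
  gamma(k) - sum_i phi_i gamma(k-i) = c_k,
  c_k = sigma^2 * sum_{j=k..q} theta_j psi_{j-k}   (c_k = 0 for k > q),
using gamma(-m) = gamma(m).
Pure AR (q = 0): c_0 = sigma^2 = 1, c_k = 0 for k >= 1.
Equations for k = 0 and k = 1 (AR order 1):
  gamma(0) = phi_1 gamma(1) + c_0
  gamma(1) = phi_1 gamma(0) + c_1
Substituting the second into the first: gamma(0) (1 - phi_1^2) = c_0 + phi_1 c_1, so
  gamma(0) = c_0 / (1 - phi_1^2) = 1 / (1 - (0.42)^2) = 1 / 0.8236 = 1.214182.
  gamma(1) = phi_1 gamma(0) = (0.42)(1.214182) = 0.509956.
Therefore gamma(1) = 0.5100 (to 4 decimal places).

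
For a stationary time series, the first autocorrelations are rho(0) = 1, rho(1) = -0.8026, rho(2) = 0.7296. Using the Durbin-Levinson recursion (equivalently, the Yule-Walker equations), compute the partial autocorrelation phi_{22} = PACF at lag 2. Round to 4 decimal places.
\phi_{22} = 0.2401

The PACF at lag k is phi_{kk}, the last component of the solution
to the Yule-Walker system G_k phi = r_k where
  (G_k)_{ij} = rho(|i - j|), (r_k)_i = rho(i), i,j = 1..k.
Equivalently, Durbin-Levinson gives phi_{kk} iteratively:
  phi_{11} = rho(1)
  phi_{kk} = [rho(k) - sum_{j=1..k-1} phi_{k-1,j} rho(k-j)]
            / [1 - sum_{j=1..k-1} phi_{k-1,j} rho(j)],
  phi_{k,j} = phi_{k-1,j} - phi_{kk} phi_{k-1,k-j},  j = 1..k-1.
Step k = 1:
  phi_11 = rho(1) = -0.8026.
Step k = 2:
  phi_22 = [rho(2) - phi_11 rho(1)] / [1 - phi_11 rho(1)] = [0.7296 - (-0.8026)(-0.8026)] / [1 - (-0.8026)(-0.8026)]
         = 0.08543324 / 0.35583324 = 0.2401.
Therefore phi_{22} = 0.2401.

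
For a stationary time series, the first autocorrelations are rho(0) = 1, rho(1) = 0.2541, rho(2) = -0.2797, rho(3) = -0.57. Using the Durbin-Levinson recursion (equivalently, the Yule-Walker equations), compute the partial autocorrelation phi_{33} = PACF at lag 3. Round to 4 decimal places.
\phi_{33} = -0.4690

The PACF at lag k is phi_{kk}, the last component of the solution
to the Yule-Walker system G_k phi = r_k where
  (G_k)_{ij} = rho(|i - j|), (r_k)_i = rho(i), i,j = 1..k.
Equivalently, Durbin-Levinson gives phi_{kk} iteratively:
  phi_{11} = rho(1)
  phi_{kk} = [rho(k) - sum_{j=1..k-1} phi_{k-1,j} rho(k-j)]
            / [1 - sum_{j=1..k-1} phi_{k-1,j} rho(j)],
  phi_{k,j} = phi_{k-1,j} - phi_{kk} phi_{k-1,k-j},  j = 1..k-1.
Step k = 1:
  phi_11 = rho(1) = 0.2541.
Step k = 2:
  phi_22 = [rho(2) - phi_11 rho(1)] / [1 - phi_11 rho(1)] = [-0.2797 - (0.2541)(0.2541)] / [1 - (0.2541)(0.2541)]
         = -0.34426681 / 0.93543319 = -0.368029.
  Update: phi_21 = phi_11 - phi_22 phi_11 = 0.2541 - (-0.368029)(0.2541) = 0.347616.
Step k = 3:
  phi_33 = [rho(3) - phi_21 rho(2) - phi_22 rho(1)] / [1 - phi_21 rho(1) - phi_22 rho(2)]
    numerator   = -0.57 - (0.347616)(-0.2797) - (-0.368029)(0.2541) = -0.3792555
    denominator = 1 - (0.347616)(0.2541) - (-0.368029)(-0.2797) = 0.80873292
  phi_33 = -0.3792555 / 0.80873292 = -0.469.
Therefore phi_{33} = -0.4690.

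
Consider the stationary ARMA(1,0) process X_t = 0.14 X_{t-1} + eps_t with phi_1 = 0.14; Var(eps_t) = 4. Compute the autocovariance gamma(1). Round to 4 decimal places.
\gamma(1) = 0.5712

Multiply the model equation by X_{t-k} and take expectations. With theta_0 = psi_0 = 1 and psi_j the MA(infinity) weights, this gives
  gamma(k) - sum_i phi_i gamma(k-i) = c_k,
  c_k = sigma^2 * sum_{j=k..q} theta_j psi_{j-k}   (c_k = 0 for k > q),
using gamma(-m) = gamma(m).
Pure AR (q = 0): c_0 = sigma^2 = 4, c_k = 0 for k >= 1.
Equations for k = 0 and k = 1 (AR order 1):
  gamma(0) = phi_1 gamma(1) + c_0
  gamma(1) = phi_1 gamma(0) + c_1
Substituting the second into the first: gamma(0) (1 - phi_1^2) = c_0 + phi_1 c_1, so
  gamma(0) = c_0 / (1 - phi_1^2) = 4 / (1 - (0.14)^2) = 4 / 0.9804 = 4.079967.
  gamma(1) = phi_1 gamma(0) = (0.14)(4.079967) = 0.571195.
Therefore gamma(1) = 0.5712 (to 4 decimal places).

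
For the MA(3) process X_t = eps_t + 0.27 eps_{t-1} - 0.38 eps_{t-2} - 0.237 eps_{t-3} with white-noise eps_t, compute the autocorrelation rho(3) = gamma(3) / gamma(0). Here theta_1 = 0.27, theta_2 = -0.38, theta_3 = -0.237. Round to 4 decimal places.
\rho(3) = -0.1861

For an MA(q) process with theta_0 = 1, the autocovariance is
  gamma(k) = sigma^2 * sum_{i=0..q-k} theta_i * theta_{i+k},
and rho(k) = gamma(k) / gamma(0). Sigma^2 cancels.
  numerator   = (1)*(-0.237) = -0.237.
  denominator = (1)^2 + (0.27)^2 + (-0.38)^2 + (-0.237)^2 = 1.273469.
  rho(3) = -0.237 / 1.273469 = -0.1861.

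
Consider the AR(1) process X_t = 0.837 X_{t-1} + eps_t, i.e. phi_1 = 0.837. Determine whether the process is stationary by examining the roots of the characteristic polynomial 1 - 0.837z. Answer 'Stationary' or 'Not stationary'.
\text{Stationary}

The AR(p) characteristic polynomial is P(z) = 1 - 0.837z.
Stationarity requires all roots to lie outside the unit circle, i.e. |z| > 1 for every root.
This is linear in z: 1 + (-0.837) z = 0  =>  z = -1/(-0.837) = 1.194743,  |z| = 1.194743.
Moduli of all roots: 1.1947.
All moduli strictly greater than 1? Yes.
Verdict: Stationary.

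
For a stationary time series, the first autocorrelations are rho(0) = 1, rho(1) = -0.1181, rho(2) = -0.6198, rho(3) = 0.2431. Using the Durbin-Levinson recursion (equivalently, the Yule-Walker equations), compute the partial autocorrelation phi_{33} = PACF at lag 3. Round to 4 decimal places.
\phi_{33} = 0.0811

The PACF at lag k is phi_{kk}, the last component of the solution
to the Yule-Walker system G_k phi = r_k where
  (G_k)_{ij} = rho(|i - j|), (r_k)_i = rho(i), i,j = 1..k.
Equivalently, Durbin-Levinson gives phi_{kk} iteratively:
  phi_{11} = rho(1)
  phi_{kk} = [rho(k) - sum_{j=1..k-1} phi_{k-1,j} rho(k-j)]
            / [1 - sum_{j=1..k-1} phi_{k-1,j} rho(j)],
  phi_{k,j} = phi_{k-1,j} - phi_{kk} phi_{k-1,k-j},  j = 1..k-1.
Step k = 1:
  phi_11 = rho(1) = -0.1181.
Step k = 2:
  phi_22 = [rho(2) - phi_11 rho(1)] / [1 - phi_11 rho(1)] = [-0.6198 - (-0.1181)(-0.1181)] / [1 - (-0.1181)(-0.1181)]
         = -0.63374761 / 0.98605239 = -0.642712.
  Update: phi_21 = phi_11 - phi_22 phi_11 = -0.1181 - (-0.642712)(-0.1181) = -0.194004.
Step k = 3:
  phi_33 = [rho(3) - phi_21 rho(2) - phi_22 rho(1)] / [1 - phi_21 rho(1) - phi_22 rho(2)]
    numerator   = 0.2431 - (-0.194004)(-0.6198) - (-0.642712)(-0.1181) = 0.04695187
    denominator = 1 - (-0.194004)(-0.1181) - (-0.642712)(-0.6198) = 0.57873526
  phi_33 = 0.04695187 / 0.57873526 = 0.0811.
Therefore phi_{33} = 0.0811.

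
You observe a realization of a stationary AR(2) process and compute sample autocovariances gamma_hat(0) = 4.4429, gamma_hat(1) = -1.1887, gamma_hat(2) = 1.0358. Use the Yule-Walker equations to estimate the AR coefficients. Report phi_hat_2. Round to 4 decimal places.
\hat\phi_{2} = 0.1740

The Yule-Walker equations for an AR(p) process read, in matrix form,
  Gamma_p phi = r_p,   with   (Gamma_p)_{ij} = gamma(|i - j|),
                       (r_p)_i = gamma(i),   i,j = 1..p.
Substitute the sample gammas (Toeplitz matrix and right-hand side of size 2):
  Gamma_p = [[4.4429, -1.1887], [-1.1887, 4.4429]]
  r_p     = [-1.1887, 1.0358]
Written out:
  4.4429 phi_1 - 1.1887 phi_2 = -1.1887
  -1.1887 phi_1 + 4.4429 phi_2 = 1.0358
Solve by Cramer's rule:
  det = gamma(0)^2 - gamma(1)^2 = (4.4429)^2 - (-1.1887)^2 = 19.73936041 - 1.41300769 = 18.32635272
  phi_hat_1 = [gamma(1) gamma(0) - gamma(1) gamma(2)] / det = [(-1.1887)(4.4429) - (-1.1887)(1.0358)] / 18.32635272 = -4.05001977 / 18.32635272 = -0.221
  phi_hat_2 = [gamma(0) gamma(2) - gamma(1)^2] / det = [(4.4429)(1.0358) - (-1.1887)^2] / 18.32635272 = 3.18894813 / 18.32635272 = 0.174
So phi_hat = [-0.2210, 0.1740].
Therefore phi_hat_2 = 0.1740.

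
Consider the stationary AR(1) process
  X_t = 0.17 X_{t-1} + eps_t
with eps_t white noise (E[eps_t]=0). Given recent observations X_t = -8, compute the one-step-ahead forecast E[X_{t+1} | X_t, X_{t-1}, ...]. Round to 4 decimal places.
E[X_{t+1} \mid \mathcal F_t] = -1.3600

For an AR(p) model X_t = c + sum_i phi_i X_{t-i} + eps_t, the
one-step-ahead conditional mean is
  E[X_{t+1} | X_t, ...] = c + sum_i phi_i X_{t+1-i}.
Substitute known values:
  E[X_{t+1} | ...] = (0.17) * (-8)
                   = -1.3600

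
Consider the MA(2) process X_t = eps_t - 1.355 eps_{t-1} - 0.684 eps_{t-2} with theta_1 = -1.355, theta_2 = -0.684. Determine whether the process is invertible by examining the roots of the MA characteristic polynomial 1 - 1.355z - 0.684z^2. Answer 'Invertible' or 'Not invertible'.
\text{Not invertible}

The MA(q) characteristic polynomial is P(z) = 1 - 1.355z - 0.684z^2.
Invertibility requires all roots to lie outside the unit circle, i.e. |z| > 1 for every root.
Set 1 + (-1.355) z + (-0.684) z^2 = 0, i.e. a z^2 + b z + c = 0 with a = -0.684, b = -1.355, c = 1.
Discriminant D = b^2 - 4ac = (-1.355)^2 - 4*(-0.684)*1 = 1.836025 - (-2.736) = 4.572025.
D >= 0, so the roots are real: z = (-b +/- sqrt(D)) / (2a) = (1.355 +/- 2.138229) / (-1.368).
  z_1 = (1.355 + 2.138229) / (-1.368) = -2.5535,   |z_1| = 2.5535.
  z_2 = (1.355 - 2.138229) / (-1.368) = 0.5725,   |z_2| = 0.5725.
Moduli of all roots: 2.5535, 0.5725.
All moduli strictly greater than 1? No.
Verdict: Not invertible.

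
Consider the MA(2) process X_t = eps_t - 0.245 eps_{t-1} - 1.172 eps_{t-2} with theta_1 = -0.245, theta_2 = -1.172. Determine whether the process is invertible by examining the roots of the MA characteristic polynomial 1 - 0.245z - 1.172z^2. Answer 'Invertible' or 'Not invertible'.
\text{Not invertible}

The MA(q) characteristic polynomial is P(z) = 1 - 0.245z - 1.172z^2.
Invertibility requires all roots to lie outside the unit circle, i.e. |z| > 1 for every root.
Set 1 + (-0.245) z + (-1.172) z^2 = 0, i.e. a z^2 + b z + c = 0 with a = -1.172, b = -0.245, c = 1.
Discriminant D = b^2 - 4ac = (-0.245)^2 - 4*(-1.172)*1 = 0.060025 - (-4.688) = 4.748025.
D >= 0, so the roots are real: z = (-b +/- sqrt(D)) / (2a) = (0.245 +/- 2.178996) / (-2.344).
  z_1 = (0.245 + 2.178996) / (-2.344) = -1.0341,   |z_1| = 1.0341.
  z_2 = (0.245 - 2.178996) / (-2.344) = 0.8251,   |z_2| = 0.8251.
Moduli of all roots: 1.0341, 0.8251.
All moduli strictly greater than 1? No.
Verdict: Not invertible.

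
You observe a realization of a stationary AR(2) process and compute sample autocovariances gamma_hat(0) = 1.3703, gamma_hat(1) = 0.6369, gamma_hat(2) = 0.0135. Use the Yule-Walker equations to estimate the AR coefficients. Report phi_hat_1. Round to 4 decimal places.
\hat\phi_{1} = 0.5870

The Yule-Walker equations for an AR(p) process read, in matrix form,
  Gamma_p phi = r_p,   with   (Gamma_p)_{ij} = gamma(|i - j|),
                       (r_p)_i = gamma(i),   i,j = 1..p.
Substitute the sample gammas (Toeplitz matrix and right-hand side of size 2):
  Gamma_p = [[1.3703, 0.6369], [0.6369, 1.3703]]
  r_p     = [0.6369, 0.0135]
Written out:
  1.3703 phi_1 + 0.6369 phi_2 = 0.6369
  0.6369 phi_1 + 1.3703 phi_2 = 0.0135
Solve by Cramer's rule:
  det = gamma(0)^2 - gamma(1)^2 = (1.3703)^2 - (0.6369)^2 = 1.87772209 - 0.40564161 = 1.47208048
  phi_hat_1 = [gamma(1) gamma(0) - gamma(1) gamma(2)] / det = [(0.6369)(1.3703) - (0.6369)(0.0135)] / 1.47208048 = 0.86414592 / 1.47208048 = 0.587
  phi_hat_2 = [gamma(0) gamma(2) - gamma(1)^2] / det = [(1.3703)(0.0135) - (0.6369)^2] / 1.47208048 = -0.38714256 / 1.47208048 = -0.263
So phi_hat = [0.5870, -0.2630].
Therefore phi_hat_1 = 0.5870.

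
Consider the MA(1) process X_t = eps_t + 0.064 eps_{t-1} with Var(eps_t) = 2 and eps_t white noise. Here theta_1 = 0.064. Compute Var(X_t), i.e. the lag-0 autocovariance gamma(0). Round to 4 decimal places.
\gamma(0) = 2.0082

For an MA(q) process X_t = eps_t + sum_i theta_i eps_{t-i} with
Var(eps_t) = sigma^2, the variance is
  gamma(0) = sigma^2 * (1 + sum_i theta_i^2).
  sum_i theta_i^2 = (0.064)^2 = 0.004096.
  gamma(0) = 2 * (1 + 0.004096) = 2 * 1.004096 = 2.008192, which rounds to 2.0082.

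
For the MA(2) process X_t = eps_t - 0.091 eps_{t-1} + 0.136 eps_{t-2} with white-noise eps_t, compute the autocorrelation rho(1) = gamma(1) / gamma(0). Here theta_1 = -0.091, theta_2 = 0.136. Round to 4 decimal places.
\rho(1) = -0.1007

For an MA(q) process with theta_0 = 1, the autocovariance is
  gamma(k) = sigma^2 * sum_{i=0..q-k} theta_i * theta_{i+k},
and rho(k) = gamma(k) / gamma(0). Sigma^2 cancels.
  numerator   = (1)*(-0.091) + (-0.091)*(0.136) = -0.103376.
  denominator = (1)^2 + (-0.091)^2 + (0.136)^2 = 1.026777.
  rho(1) = -0.103376 / 1.026777 = -0.1007.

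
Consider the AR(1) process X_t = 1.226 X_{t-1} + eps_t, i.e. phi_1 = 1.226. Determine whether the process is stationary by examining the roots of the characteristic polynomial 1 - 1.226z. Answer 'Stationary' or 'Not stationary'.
\text{Not stationary}

The AR(p) characteristic polynomial is P(z) = 1 - 1.226z.
Stationarity requires all roots to lie outside the unit circle, i.e. |z| > 1 for every root.
This is linear in z: 1 + (-1.226) z = 0  =>  z = -1/(-1.226) = 0.815661,  |z| = 0.815661.
Moduli of all roots: 0.8157.
All moduli strictly greater than 1? No.
Verdict: Not stationary.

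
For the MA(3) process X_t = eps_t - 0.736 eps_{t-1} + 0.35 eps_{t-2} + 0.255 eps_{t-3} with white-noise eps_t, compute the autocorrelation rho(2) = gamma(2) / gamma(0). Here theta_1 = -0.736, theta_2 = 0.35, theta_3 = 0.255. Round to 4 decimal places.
\rho(2) = 0.0939

For an MA(q) process with theta_0 = 1, the autocovariance is
  gamma(k) = sigma^2 * sum_{i=0..q-k} theta_i * theta_{i+k},
and rho(k) = gamma(k) / gamma(0). Sigma^2 cancels.
  numerator   = (1)*(0.35) + (-0.736)*(0.255) = 0.16232.
  denominator = (1)^2 + (-0.736)^2 + (0.35)^2 + (0.255)^2 = 1.729221.
  rho(2) = 0.16232 / 1.729221 = 0.0939.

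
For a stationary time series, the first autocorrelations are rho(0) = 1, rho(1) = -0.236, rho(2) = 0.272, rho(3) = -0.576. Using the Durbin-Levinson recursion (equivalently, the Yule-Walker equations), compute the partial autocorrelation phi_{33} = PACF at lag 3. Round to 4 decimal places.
\phi_{33} = -0.5280

The PACF at lag k is phi_{kk}, the last component of the solution
to the Yule-Walker system G_k phi = r_k where
  (G_k)_{ij} = rho(|i - j|), (r_k)_i = rho(i), i,j = 1..k.
Equivalently, Durbin-Levinson gives phi_{kk} iteratively:
  phi_{11} = rho(1)
  phi_{kk} = [rho(k) - sum_{j=1..k-1} phi_{k-1,j} rho(k-j)]
            / [1 - sum_{j=1..k-1} phi_{k-1,j} rho(j)],
  phi_{k,j} = phi_{k-1,j} - phi_{kk} phi_{k-1,k-j},  j = 1..k-1.
Step k = 1:
  phi_11 = rho(1) = -0.236.
Step k = 2:
  phi_22 = [rho(2) - phi_11 rho(1)] / [1 - phi_11 rho(1)] = [0.272 - (-0.236)(-0.236)] / [1 - (-0.236)(-0.236)]
         = 0.216304 / 0.944304 = 0.229062.
  Update: phi_21 = phi_11 - phi_22 phi_11 = -0.236 - (0.229062)(-0.236) = -0.181941.
Step k = 3:
  phi_33 = [rho(3) - phi_21 rho(2) - phi_22 rho(1)] / [1 - phi_21 rho(1) - phi_22 rho(2)]
    numerator   = -0.576 - (-0.181941)(0.272) - (0.229062)(-0.236) = -0.47245335
    denominator = 1 - (-0.181941)(-0.236) - (0.229062)(0.272) = 0.89475701
  phi_33 = -0.47245335 / 0.89475701 = -0.528.
Therefore phi_{33} = -0.5280.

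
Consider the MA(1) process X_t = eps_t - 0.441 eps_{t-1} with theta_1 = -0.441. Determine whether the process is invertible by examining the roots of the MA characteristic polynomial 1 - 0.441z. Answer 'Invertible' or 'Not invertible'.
\text{Invertible}

The MA(q) characteristic polynomial is P(z) = 1 - 0.441z.
Invertibility requires all roots to lie outside the unit circle, i.e. |z| > 1 for every root.
This is linear in z: 1 + (-0.441) z = 0  =>  z = -1/(-0.441) = 2.267574,  |z| = 2.267574.
Moduli of all roots: 2.2676.
All moduli strictly greater than 1? Yes.
Verdict: Invertible.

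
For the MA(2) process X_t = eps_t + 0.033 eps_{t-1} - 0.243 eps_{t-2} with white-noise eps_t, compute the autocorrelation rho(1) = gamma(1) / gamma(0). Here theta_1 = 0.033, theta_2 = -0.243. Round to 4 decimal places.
\rho(1) = 0.0236

For an MA(q) process with theta_0 = 1, the autocovariance is
  gamma(k) = sigma^2 * sum_{i=0..q-k} theta_i * theta_{i+k},
and rho(k) = gamma(k) / gamma(0). Sigma^2 cancels.
  numerator   = (1)*(0.033) + (0.033)*(-0.243) = 0.024981.
  denominator = (1)^2 + (0.033)^2 + (-0.243)^2 = 1.060138.
  rho(1) = 0.024981 / 1.060138 = 0.0236.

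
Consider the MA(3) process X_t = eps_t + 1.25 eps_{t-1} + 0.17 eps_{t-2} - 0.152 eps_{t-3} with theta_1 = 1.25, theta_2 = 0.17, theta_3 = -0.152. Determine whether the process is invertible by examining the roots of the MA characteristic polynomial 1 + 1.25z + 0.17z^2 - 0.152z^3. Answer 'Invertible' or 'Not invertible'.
\text{Invertible}

The MA(q) characteristic polynomial is P(z) = 1 + 1.25z + 0.17z^2 - 0.152z^3.
Invertibility requires all roots to lie outside the unit circle, i.e. |z| > 1 for every root.
Degree 3: look for a simple real root z0 first, then factor out (1 - z/z0) and solve the remaining quadratic.
Testing z0 = -1.25: P(-1.25) = 1 + (1.25)(-1.25) + (0.17)(-1.25)^2 + (-0.152)(-1.25)^3
  = 1 + (-1.5625) + (0.265625) + (0.296875) = 0.  So z_0 = -1.25 is a root, |z_0| = 1.25.
Divide out the factor (1 + 0.8 z) = (1 - z/z0) (since 1/z0 = -0.8):
  P(z) = (1 + 0.8 z)(1 + (0.45) z + (-0.19) z^2)
  [check: z-coef 0.45 - (-0.8) = 1.25; z^2-coef -0.19 - (-0.8)(0.45) = 0.17; z^3-coef -(-0.8)(-0.19) = -0.152.]
Remaining roots from the quadratic factor 1 + (0.45) z + (-0.19) z^2:
  Set 1 + (0.45) z + (-0.19) z^2 = 0, i.e. a z^2 + b z + c = 0 with a = -0.19, b = 0.45, c = 1.
  Discriminant D = b^2 - 4ac = (0.45)^2 - 4*(-0.19)*1 = 0.2025 - (-0.76) = 0.9625.
  D >= 0, so the roots are real: z = (-b +/- sqrt(D)) / (2a) = (-0.45 +/- 0.981071) / (-0.38).
    z_1 = (-0.45 + 0.981071) / (-0.38) = -1.3976,   |z_1| = 1.3976.
    z_2 = (-0.45 - 0.981071) / (-0.38) = 3.766,   |z_2| = 3.766.
Moduli of all roots: 1.2500, 1.3976, 3.7660.
All moduli strictly greater than 1? Yes.
Verdict: Invertible.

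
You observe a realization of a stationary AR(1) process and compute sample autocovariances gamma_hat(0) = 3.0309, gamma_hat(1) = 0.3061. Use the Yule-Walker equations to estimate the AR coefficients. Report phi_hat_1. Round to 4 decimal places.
\hat\phi_{1} = 0.1010

The Yule-Walker equations for an AR(p) process read, in matrix form,
  Gamma_p phi = r_p,   with   (Gamma_p)_{ij} = gamma(|i - j|),
                       (r_p)_i = gamma(i),   i,j = 1..p.
Substitute the sample gammas (Toeplitz matrix and right-hand side of size 1):
  Gamma_p = [[3.0309]]
  r_p     = [0.3061]
With p = 1 this is the single equation gamma(0) phi_1 = gamma(1):
  phi_hat_1 = gamma(1) / gamma(0) = 0.3061 / 3.0309 = 0.1010.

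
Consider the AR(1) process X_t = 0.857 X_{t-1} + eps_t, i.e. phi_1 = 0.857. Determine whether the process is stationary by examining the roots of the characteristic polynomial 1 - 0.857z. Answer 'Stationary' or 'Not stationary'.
\text{Stationary}

The AR(p) characteristic polynomial is P(z) = 1 - 0.857z.
Stationarity requires all roots to lie outside the unit circle, i.e. |z| > 1 for every root.
This is linear in z: 1 + (-0.857) z = 0  =>  z = -1/(-0.857) = 1.166861,  |z| = 1.166861.
Moduli of all roots: 1.1669.
All moduli strictly greater than 1? Yes.
Verdict: Stationary.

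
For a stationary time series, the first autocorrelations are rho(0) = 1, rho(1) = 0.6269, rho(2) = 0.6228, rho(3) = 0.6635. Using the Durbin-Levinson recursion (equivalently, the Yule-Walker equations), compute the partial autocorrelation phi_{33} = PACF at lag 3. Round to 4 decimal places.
\phi_{33} = 0.3530

The PACF at lag k is phi_{kk}, the last component of the solution
to the Yule-Walker system G_k phi = r_k where
  (G_k)_{ij} = rho(|i - j|), (r_k)_i = rho(i), i,j = 1..k.
Equivalently, Durbin-Levinson gives phi_{kk} iteratively:
  phi_{11} = rho(1)
  phi_{kk} = [rho(k) - sum_{j=1..k-1} phi_{k-1,j} rho(k-j)]
            / [1 - sum_{j=1..k-1} phi_{k-1,j} rho(j)],
  phi_{k,j} = phi_{k-1,j} - phi_{kk} phi_{k-1,k-j},  j = 1..k-1.
Step k = 1:
  phi_11 = rho(1) = 0.6269.
Step k = 2:
  phi_22 = [rho(2) - phi_11 rho(1)] / [1 - phi_11 rho(1)] = [0.6228 - (0.6269)(0.6269)] / [1 - (0.6269)(0.6269)]
         = 0.22979639 / 0.60699639 = 0.37858.
  Update: phi_21 = phi_11 - phi_22 phi_11 = 0.6269 - (0.37858)(0.6269) = 0.389569.
Step k = 3:
  phi_33 = [rho(3) - phi_21 rho(2) - phi_22 rho(1)] / [1 - phi_21 rho(1) - phi_22 rho(2)]
    numerator   = 0.6635 - (0.389569)(0.6228) - (0.37858)(0.6269) = 0.18354524
    denominator = 1 - (0.389569)(0.6269) - (0.37858)(0.6228) = 0.52000019
  phi_33 = 0.18354524 / 0.52000019 = 0.353.
Therefore phi_{33} = 0.3530.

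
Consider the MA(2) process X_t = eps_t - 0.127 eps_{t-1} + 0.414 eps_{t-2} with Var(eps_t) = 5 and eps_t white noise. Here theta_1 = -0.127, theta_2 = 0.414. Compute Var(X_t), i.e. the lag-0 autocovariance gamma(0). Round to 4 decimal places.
\gamma(0) = 5.9376

For an MA(q) process X_t = eps_t + sum_i theta_i eps_{t-i} with
Var(eps_t) = sigma^2, the variance is
  gamma(0) = sigma^2 * (1 + sum_i theta_i^2).
  sum_i theta_i^2 = (-0.127)^2 + (0.414)^2 = 0.016129 + 0.171396 = 0.187525.
  gamma(0) = 5 * (1 + 0.187525) = 5 * 1.187525 = 5.937625, which rounds to 5.9376.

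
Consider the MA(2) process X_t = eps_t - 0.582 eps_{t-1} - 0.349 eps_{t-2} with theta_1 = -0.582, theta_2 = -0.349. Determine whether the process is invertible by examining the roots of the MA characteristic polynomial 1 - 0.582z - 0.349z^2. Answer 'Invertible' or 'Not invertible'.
\text{Invertible}

The MA(q) characteristic polynomial is P(z) = 1 - 0.582z - 0.349z^2.
Invertibility requires all roots to lie outside the unit circle, i.e. |z| > 1 for every root.
Set 1 + (-0.582) z + (-0.349) z^2 = 0, i.e. a z^2 + b z + c = 0 with a = -0.349, b = -0.582, c = 1.
Discriminant D = b^2 - 4ac = (-0.582)^2 - 4*(-0.349)*1 = 0.338724 - (-1.396) = 1.734724.
D >= 0, so the roots are real: z = (-b +/- sqrt(D)) / (2a) = (0.582 +/- 1.317089) / (-0.698).
  z_1 = (0.582 + 1.317089) / (-0.698) = -2.7208,   |z_1| = 2.7208.
  z_2 = (0.582 - 1.317089) / (-0.698) = 1.0531,   |z_2| = 1.0531.
Moduli of all roots: 2.7208, 1.0531.
All moduli strictly greater than 1? Yes.
Verdict: Invertible.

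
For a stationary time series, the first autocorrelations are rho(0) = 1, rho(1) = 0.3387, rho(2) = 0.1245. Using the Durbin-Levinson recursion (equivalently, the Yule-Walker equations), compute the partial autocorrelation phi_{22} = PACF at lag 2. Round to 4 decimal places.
\phi_{22} = 0.0110

The PACF at lag k is phi_{kk}, the last component of the solution
to the Yule-Walker system G_k phi = r_k where
  (G_k)_{ij} = rho(|i - j|), (r_k)_i = rho(i), i,j = 1..k.
Equivalently, Durbin-Levinson gives phi_{kk} iteratively:
  phi_{11} = rho(1)
  phi_{kk} = [rho(k) - sum_{j=1..k-1} phi_{k-1,j} rho(k-j)]
            / [1 - sum_{j=1..k-1} phi_{k-1,j} rho(j)],
  phi_{k,j} = phi_{k-1,j} - phi_{kk} phi_{k-1,k-j},  j = 1..k-1.
Step k = 1:
  phi_11 = rho(1) = 0.3387.
Step k = 2:
  phi_22 = [rho(2) - phi_11 rho(1)] / [1 - phi_11 rho(1)] = [0.1245 - (0.3387)(0.3387)] / [1 - (0.3387)(0.3387)]
         = 0.00978231 / 0.88528231 = 0.011.
Therefore phi_{22} = 0.0110.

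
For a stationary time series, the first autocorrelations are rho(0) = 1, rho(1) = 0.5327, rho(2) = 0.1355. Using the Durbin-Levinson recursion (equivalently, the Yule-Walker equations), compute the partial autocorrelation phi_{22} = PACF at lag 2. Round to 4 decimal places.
\phi_{22} = -0.2070

The PACF at lag k is phi_{kk}, the last component of the solution
to the Yule-Walker system G_k phi = r_k where
  (G_k)_{ij} = rho(|i - j|), (r_k)_i = rho(i), i,j = 1..k.
Equivalently, Durbin-Levinson gives phi_{kk} iteratively:
  phi_{11} = rho(1)
  phi_{kk} = [rho(k) - sum_{j=1..k-1} phi_{k-1,j} rho(k-j)]
            / [1 - sum_{j=1..k-1} phi_{k-1,j} rho(j)],
  phi_{k,j} = phi_{k-1,j} - phi_{kk} phi_{k-1,k-j},  j = 1..k-1.
Step k = 1:
  phi_11 = rho(1) = 0.5327.
Step k = 2:
  phi_22 = [rho(2) - phi_11 rho(1)] / [1 - phi_11 rho(1)] = [0.1355 - (0.5327)(0.5327)] / [1 - (0.5327)(0.5327)]
         = -0.14826929 / 0.71623071 = -0.207.
Therefore phi_{22} = -0.2070.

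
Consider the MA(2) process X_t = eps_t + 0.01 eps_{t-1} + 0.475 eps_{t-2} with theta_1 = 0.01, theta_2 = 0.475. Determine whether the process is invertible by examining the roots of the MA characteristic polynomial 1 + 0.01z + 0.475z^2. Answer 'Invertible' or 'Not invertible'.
\text{Invertible}

The MA(q) characteristic polynomial is P(z) = 1 + 0.01z + 0.475z^2.
Invertibility requires all roots to lie outside the unit circle, i.e. |z| > 1 for every root.
Set 1 + (0.01) z + (0.475) z^2 = 0, i.e. a z^2 + b z + c = 0 with a = 0.475, b = 0.01, c = 1.
Discriminant D = b^2 - 4ac = (0.01)^2 - 4*(0.475)*1 = 0.0001 - (1.9) = -1.8999.
D < 0, so the roots are the complex-conjugate pair z = (-b +/- i sqrt(-D)) / (2a) = -0.0105 +/- 1.4509i.
For a conjugate pair |z|^2 = z * conj(z) = (product of roots) = c/a = 1/(0.475) = 2.105263, so |z| = sqrt(2.105263) = 1.451 for both roots.
Moduli of all roots: 1.4510, 1.4510.
All moduli strictly greater than 1? Yes.
Verdict: Invertible.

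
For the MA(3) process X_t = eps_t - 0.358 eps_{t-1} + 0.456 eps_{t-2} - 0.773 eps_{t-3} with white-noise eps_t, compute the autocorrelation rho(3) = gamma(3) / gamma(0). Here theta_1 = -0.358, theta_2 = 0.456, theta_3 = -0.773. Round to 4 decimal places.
\rho(3) = -0.3998

For an MA(q) process with theta_0 = 1, the autocovariance is
  gamma(k) = sigma^2 * sum_{i=0..q-k} theta_i * theta_{i+k},
and rho(k) = gamma(k) / gamma(0). Sigma^2 cancels.
  numerator   = (1)*(-0.773) = -0.773.
  denominator = (1)^2 + (-0.358)^2 + (0.456)^2 + (-0.773)^2 = 1.933629.
  rho(3) = -0.773 / 1.933629 = -0.3998.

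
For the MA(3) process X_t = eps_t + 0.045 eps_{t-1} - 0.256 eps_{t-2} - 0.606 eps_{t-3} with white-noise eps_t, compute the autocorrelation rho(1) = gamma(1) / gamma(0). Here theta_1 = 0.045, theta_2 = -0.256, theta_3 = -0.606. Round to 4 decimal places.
\rho(1) = 0.1315

For an MA(q) process with theta_0 = 1, the autocovariance is
  gamma(k) = sigma^2 * sum_{i=0..q-k} theta_i * theta_{i+k},
and rho(k) = gamma(k) / gamma(0). Sigma^2 cancels.
  numerator   = (1)*(0.045) + (0.045)*(-0.256) + (-0.256)*(-0.606) = 0.188616.
  denominator = (1)^2 + (0.045)^2 + (-0.256)^2 + (-0.606)^2 = 1.434797.
  rho(1) = 0.188616 / 1.434797 = 0.1315.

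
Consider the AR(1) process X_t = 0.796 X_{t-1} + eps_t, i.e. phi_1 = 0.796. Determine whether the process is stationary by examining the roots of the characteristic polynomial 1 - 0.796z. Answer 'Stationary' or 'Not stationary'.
\text{Stationary}

The AR(p) characteristic polynomial is P(z) = 1 - 0.796z.
Stationarity requires all roots to lie outside the unit circle, i.e. |z| > 1 for every root.
This is linear in z: 1 + (-0.796) z = 0  =>  z = -1/(-0.796) = 1.256281,  |z| = 1.256281.
Moduli of all roots: 1.2563.
All moduli strictly greater than 1? Yes.
Verdict: Stationary.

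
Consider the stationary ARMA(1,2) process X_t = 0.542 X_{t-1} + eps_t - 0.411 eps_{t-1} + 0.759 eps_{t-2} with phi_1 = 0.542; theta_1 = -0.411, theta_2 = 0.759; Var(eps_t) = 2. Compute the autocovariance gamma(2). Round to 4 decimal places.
\gamma(2) = 2.3510

Multiply the model equation by X_{t-k} and take expectations. With theta_0 = psi_0 = 1 and psi_j the MA(infinity) weights, this gives
  gamma(k) - sum_i phi_i gamma(k-i) = c_k,
  c_k = sigma^2 * sum_{j=k..q} theta_j psi_{j-k}   (c_k = 0 for k > q),
using gamma(-m) = gamma(m).
psi-weights needed (psi_j = theta_j + sum_i phi_i psi_{j-i}):
  psi_1 = theta_1 + phi_1 = -0.411 + (0.542) = 0.131
  psi_2 = theta_2 + phi_1 psi_1 = 0.759 + (0.542)(0.131) = 0.830002
Right-hand sides:
  c_0 = sigma^2 (1 + theta_1 psi_1 + theta_2 psi_2) = 2 * (1 + (-0.411)(0.131) + (0.759)(0.830002)) = 2 * 1.576131 = 3.152261
  c_1 = sigma^2 (theta_1 + theta_2 psi_1) = 2 * (-0.411 + (0.759)(0.131)) = -0.623142
  c_2 = sigma^2 theta_2 = 2 * (0.759) = 1.518
Equations for k = 0 and k = 1 (AR order 1):
  gamma(0) = phi_1 gamma(1) + c_0
  gamma(1) = phi_1 gamma(0) + c_1
Substituting the second into the first: gamma(0) (1 - phi_1^2) = c_0 + phi_1 c_1, so
  gamma(0) = (c_0 + phi_1 c_1) / (1 - phi_1^2) = (3.152261 + (0.542)(-0.623142)) / (1 - (0.542)^2) = 2.814518 / 0.706236 = 3.985237.
  gamma(1) = phi_1 gamma(0) + c_1 = (0.542)(3.985237) + (-0.623142) = 1.536857.
For k = 2: gamma(2) = phi_1 gamma(1) + c_2
  = (0.542)(1.536857) + (1.518) = 2.350976.
Therefore gamma(2) = 2.3510 (to 4 decimal places).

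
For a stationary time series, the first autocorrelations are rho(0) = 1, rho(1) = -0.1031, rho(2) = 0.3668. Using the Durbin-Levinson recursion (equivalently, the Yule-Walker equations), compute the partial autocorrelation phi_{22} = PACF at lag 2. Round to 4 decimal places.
\phi_{22} = 0.3600

The PACF at lag k is phi_{kk}, the last component of the solution
to the Yule-Walker system G_k phi = r_k where
  (G_k)_{ij} = rho(|i - j|), (r_k)_i = rho(i), i,j = 1..k.
Equivalently, Durbin-Levinson gives phi_{kk} iteratively:
  phi_{11} = rho(1)
  phi_{kk} = [rho(k) - sum_{j=1..k-1} phi_{k-1,j} rho(k-j)]
            / [1 - sum_{j=1..k-1} phi_{k-1,j} rho(j)],
  phi_{k,j} = phi_{k-1,j} - phi_{kk} phi_{k-1,k-j},  j = 1..k-1.
Step k = 1:
  phi_11 = rho(1) = -0.1031.
Step k = 2:
  phi_22 = [rho(2) - phi_11 rho(1)] / [1 - phi_11 rho(1)] = [0.3668 - (-0.1031)(-0.1031)] / [1 - (-0.1031)(-0.1031)]
         = 0.35617039 / 0.98937039 = 0.36.
Therefore phi_{22} = 0.3600.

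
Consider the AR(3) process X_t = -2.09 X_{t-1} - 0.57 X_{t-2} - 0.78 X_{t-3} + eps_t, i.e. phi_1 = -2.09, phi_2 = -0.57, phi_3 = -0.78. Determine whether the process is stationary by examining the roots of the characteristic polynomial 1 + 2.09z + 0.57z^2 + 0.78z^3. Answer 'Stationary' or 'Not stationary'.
\text{Not stationary}

The AR(p) characteristic polynomial is P(z) = 1 + 2.09z + 0.57z^2 + 0.78z^3.
Stationarity requires all roots to lie outside the unit circle, i.e. |z| > 1 for every root.
Degree 3: look for a simple real root z0 first, then factor out (1 - z/z0) and solve the remaining quadratic.
Testing z0 = -0.5: P(-0.5) = 1 + (2.09)(-0.5) + (0.57)(-0.5)^2 + (0.78)(-0.5)^3
  = 1 + (-1.045) + (0.1425) + (-0.0975) = 0.  So z_0 = -0.5 is a root, |z_0| = 0.5.
Divide out the factor (1 + 2 z) = (1 - z/z0) (since 1/z0 = -2):
  P(z) = (1 + 2 z)(1 + (0.09) z + (0.39) z^2)
  [check: z-coef 0.09 - (-2) = 2.09; z^2-coef 0.39 - (-2)(0.09) = 0.57; z^3-coef -(-2)(0.39) = 0.78.]
Remaining roots from the quadratic factor 1 + (0.09) z + (0.39) z^2:
  Set 1 + (0.09) z + (0.39) z^2 = 0, i.e. a z^2 + b z + c = 0 with a = 0.39, b = 0.09, c = 1.
  Discriminant D = b^2 - 4ac = (0.09)^2 - 4*(0.39)*1 = 0.0081 - (1.56) = -1.5519.
  D < 0, so the roots are the complex-conjugate pair z = (-b +/- i sqrt(-D)) / (2a) = -0.1154 +/- 1.5971i.
  For a conjugate pair |z|^2 = z * conj(z) = (product of roots) = c/a = 1/(0.39) = 2.564103, so |z| = sqrt(2.564103) = 1.6013 for both roots.
Moduli of all roots: 0.5000, 1.6013, 1.6013.
All moduli strictly greater than 1? No.
Verdict: Not stationary.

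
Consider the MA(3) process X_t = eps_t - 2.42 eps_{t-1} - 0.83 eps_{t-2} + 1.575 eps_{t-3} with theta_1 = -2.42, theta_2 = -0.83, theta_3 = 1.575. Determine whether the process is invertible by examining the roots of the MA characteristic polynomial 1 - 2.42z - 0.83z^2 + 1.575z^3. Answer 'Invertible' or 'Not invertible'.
\text{Not invertible}

The MA(q) characteristic polynomial is P(z) = 1 - 2.42z - 0.83z^2 + 1.575z^3.
Invertibility requires all roots to lie outside the unit circle, i.e. |z| > 1 for every root.
Degree 3: look for a simple real root z0 first, then factor out (1 - z/z0) and solve the remaining quadratic.
Testing z0 = 0.4: P(0.4) = 1 + (-2.42)(0.4) + (-0.83)(0.4)^2 + (1.575)(0.4)^3
  = 1 + (-0.968) + (-0.1328) + (0.1008) = 0.  So z_0 = 0.4 is a root, |z_0| = 0.4.
Divide out the factor (1 - 2.5 z) = (1 - z/z0) (since 1/z0 = 2.5):
  P(z) = (1 - 2.5 z)(1 + (0.08) z + (-0.63) z^2)
  [check: z-coef 0.08 - (2.5) = -2.42; z^2-coef -0.63 - (2.5)(0.08) = -0.83; z^3-coef -(2.5)(-0.63) = 1.575.]
Remaining roots from the quadratic factor 1 + (0.08) z + (-0.63) z^2:
  Set 1 + (0.08) z + (-0.63) z^2 = 0, i.e. a z^2 + b z + c = 0 with a = -0.63, b = 0.08, c = 1.
  Discriminant D = b^2 - 4ac = (0.08)^2 - 4*(-0.63)*1 = 0.0064 - (-2.52) = 2.5264.
  D >= 0, so the roots are real: z = (-b +/- sqrt(D)) / (2a) = (-0.08 +/- 1.589465) / (-1.26).
    z_1 = (-0.08 + 1.589465) / (-1.26) = -1.198,   |z_1| = 1.198.
    z_2 = (-0.08 - 1.589465) / (-1.26) = 1.325,   |z_2| = 1.325.
Moduli of all roots: 0.4000, 1.1980, 1.3250.
All moduli strictly greater than 1? No.
Verdict: Not invertible.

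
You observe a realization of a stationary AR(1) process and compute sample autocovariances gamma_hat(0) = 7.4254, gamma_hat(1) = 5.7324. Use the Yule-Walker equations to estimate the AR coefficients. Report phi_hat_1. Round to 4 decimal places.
\hat\phi_{1} = 0.7720

The Yule-Walker equations for an AR(p) process read, in matrix form,
  Gamma_p phi = r_p,   with   (Gamma_p)_{ij} = gamma(|i - j|),
                       (r_p)_i = gamma(i),   i,j = 1..p.
Substitute the sample gammas (Toeplitz matrix and right-hand side of size 1):
  Gamma_p = [[7.4254]]
  r_p     = [5.7324]
With p = 1 this is the single equation gamma(0) phi_1 = gamma(1):
  phi_hat_1 = gamma(1) / gamma(0) = 5.7324 / 7.4254 = 0.7720.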